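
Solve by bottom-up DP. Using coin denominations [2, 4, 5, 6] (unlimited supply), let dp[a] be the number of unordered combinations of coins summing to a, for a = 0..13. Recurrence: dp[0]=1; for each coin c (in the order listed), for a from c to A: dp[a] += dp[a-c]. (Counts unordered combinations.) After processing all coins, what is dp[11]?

3

after  coin     0     1     2     3     4     5     6     7     8     9    10    11    12    13
          2     1     0     1     0     1     0     1     0     1     0     1     0     1     0
          4     1     0     1     0     2     0     2     0     3     0     3     0     4     0
          5     1     0     1     0     2     1     2     1     3     2     4     2     5     3
          6     1     0     1     0     2     1     3     1     4     2     6     3     8     4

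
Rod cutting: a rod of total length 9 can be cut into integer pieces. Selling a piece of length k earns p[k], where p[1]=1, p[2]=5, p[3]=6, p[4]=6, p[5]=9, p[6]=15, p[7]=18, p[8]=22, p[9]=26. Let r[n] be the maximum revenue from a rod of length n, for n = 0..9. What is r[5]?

11

   n    0    1    2    3    4    5    6    7    8    9
r[n]    0    1    5    6   10   11   15   18   22   26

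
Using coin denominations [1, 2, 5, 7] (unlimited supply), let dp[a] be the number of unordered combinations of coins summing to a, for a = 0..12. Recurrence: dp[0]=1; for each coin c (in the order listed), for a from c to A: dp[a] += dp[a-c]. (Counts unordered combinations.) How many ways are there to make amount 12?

after  coin     0     1     2     3     4     5     6     7     8     9    10    11    12
          1     1     1     1     1     1     1     1     1     1     1     1     1     1
          2     1     1     2     2     3     3     4     4     5     5     6     6     7
          5     1     1     2     2     3     4     5     6     7     8    10    11    13
          7     1     1     2     2     3     4     5     7     8    10    12    14    17

17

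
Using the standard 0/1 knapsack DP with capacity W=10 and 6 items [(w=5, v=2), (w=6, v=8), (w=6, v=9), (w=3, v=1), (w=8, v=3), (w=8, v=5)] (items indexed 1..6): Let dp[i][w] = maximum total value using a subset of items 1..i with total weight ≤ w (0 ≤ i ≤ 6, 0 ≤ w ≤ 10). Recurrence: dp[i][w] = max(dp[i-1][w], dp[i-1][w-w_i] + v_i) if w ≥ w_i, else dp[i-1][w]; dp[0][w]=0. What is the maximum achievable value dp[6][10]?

i\w   0   1   2   3   4   5   6   7   8   9  10
  0   0   0   0   0   0   0   0   0   0   0   0
  1   0   0   0   0   0   2   2   2   2   2   2
  2   0   0   0   0   0   2   8   8   8   8   8
  3   0   0   0   0   0   2   9   9   9   9   9
  4   0   0   0   1   1   2   9   9   9  10  10
  5   0   0   0   1   1   2   9   9   9  10  10
  6   0   0   0   1   1   2   9   9   9  10  10

10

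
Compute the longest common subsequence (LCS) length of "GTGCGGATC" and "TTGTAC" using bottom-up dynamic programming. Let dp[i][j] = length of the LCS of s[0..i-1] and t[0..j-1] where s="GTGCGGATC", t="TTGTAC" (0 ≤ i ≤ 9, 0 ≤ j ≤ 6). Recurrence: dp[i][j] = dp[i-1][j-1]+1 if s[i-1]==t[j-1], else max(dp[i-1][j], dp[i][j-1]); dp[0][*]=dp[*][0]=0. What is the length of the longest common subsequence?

4

   ''  T  T  G  T  A  C
''  0  0  0  0  0  0  0
 G  0  0  0  1  1  1  1
 T  0  1  1  1  2  2  2
 G  0  1  1  2  2  2  2
 C  0  1  1  2  2  2  3
 G  0  1  1  2  2  2  3
 G  0  1  1  2  2  2  3
 A  0  1  1  2  2  3  3
 T  0  1  2  2  3  3  3
 C  0  1  2  2  3  3  4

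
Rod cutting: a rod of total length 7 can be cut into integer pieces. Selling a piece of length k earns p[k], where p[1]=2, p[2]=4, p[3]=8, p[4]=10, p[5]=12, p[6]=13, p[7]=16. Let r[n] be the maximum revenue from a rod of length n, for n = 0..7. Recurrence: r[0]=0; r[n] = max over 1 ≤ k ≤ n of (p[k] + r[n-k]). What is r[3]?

   n    0    1    2    3    4    5    6    7
r[n]    0    2    4    8   10   12   16   18

8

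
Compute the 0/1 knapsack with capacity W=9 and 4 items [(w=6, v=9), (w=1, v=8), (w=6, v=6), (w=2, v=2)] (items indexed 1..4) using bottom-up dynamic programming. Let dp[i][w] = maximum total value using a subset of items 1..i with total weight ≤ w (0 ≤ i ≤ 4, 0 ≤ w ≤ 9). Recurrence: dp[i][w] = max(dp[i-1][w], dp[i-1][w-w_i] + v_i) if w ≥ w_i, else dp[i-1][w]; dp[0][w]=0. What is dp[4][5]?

i\w   0   1   2   3   4   5   6   7   8   9
  0   0   0   0   0   0   0   0   0   0   0
  1   0   0   0   0   0   0   9   9   9   9
  2   0   8   8   8   8   8   9  17  17  17
  3   0   8   8   8   8   8   9  17  17  17
  4   0   8   8  10  10  10  10  17  17  19

10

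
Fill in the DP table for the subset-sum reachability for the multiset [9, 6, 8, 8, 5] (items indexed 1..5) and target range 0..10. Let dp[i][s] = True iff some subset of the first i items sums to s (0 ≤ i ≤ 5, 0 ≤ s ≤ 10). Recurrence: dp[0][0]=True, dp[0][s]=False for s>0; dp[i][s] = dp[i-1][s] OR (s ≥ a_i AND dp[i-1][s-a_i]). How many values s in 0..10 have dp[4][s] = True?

i\s   0   1   2   3   4   5   6   7   8   9  10
  0   T   F   F   F   F   F   F   F   F   F   F
  1   T   F   F   F   F   F   F   F   F   T   F
  2   T   F   F   F   F   F   T   F   F   T   F
  3   T   F   F   F   F   F   T   F   T   T   F
  4   T   F   F   F   F   F   T   F   T   T   F
  5   T   F   F   F   F   T   T   F   T   T   F

4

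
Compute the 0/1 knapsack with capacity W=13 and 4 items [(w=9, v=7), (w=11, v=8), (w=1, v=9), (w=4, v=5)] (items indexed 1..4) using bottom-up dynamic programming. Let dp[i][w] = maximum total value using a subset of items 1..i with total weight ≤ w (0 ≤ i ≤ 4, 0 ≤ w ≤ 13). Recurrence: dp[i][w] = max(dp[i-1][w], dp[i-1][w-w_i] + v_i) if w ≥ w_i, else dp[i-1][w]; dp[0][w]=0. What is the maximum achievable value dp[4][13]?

i\w   0   1   2   3   4   5   6   7   8   9  10  11  12  13
  0   0   0   0   0   0   0   0   0   0   0   0   0   0   0
  1   0   0   0   0   0   0   0   0   0   7   7   7   7   7
  2   0   0   0   0   0   0   0   0   0   7   7   8   8   8
  3   0   9   9   9   9   9   9   9   9   9  16  16  17  17
  4   0   9   9   9   9  14  14  14  14  14  16  16  17  17

17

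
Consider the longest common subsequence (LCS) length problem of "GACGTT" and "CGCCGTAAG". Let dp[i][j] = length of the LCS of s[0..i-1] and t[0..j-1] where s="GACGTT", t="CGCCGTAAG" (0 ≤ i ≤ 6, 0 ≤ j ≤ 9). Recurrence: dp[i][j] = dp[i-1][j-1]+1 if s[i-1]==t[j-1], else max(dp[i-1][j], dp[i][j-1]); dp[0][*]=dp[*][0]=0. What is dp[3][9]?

   ''  C  G  C  C  G  T  A  A  G
''  0  0  0  0  0  0  0  0  0  0
 G  0  0  1  1  1  1  1  1  1  1
 A  0  0  1  1  1  1  1  2  2  2
 C  0  1  1  2  2  2  2  2  2  2
 G  0  1  2  2  2  3  3  3  3  3
 T  0  1  2  2  2  3  4  4  4  4
 T  0  1  2  2  2  3  4  4  4  4

2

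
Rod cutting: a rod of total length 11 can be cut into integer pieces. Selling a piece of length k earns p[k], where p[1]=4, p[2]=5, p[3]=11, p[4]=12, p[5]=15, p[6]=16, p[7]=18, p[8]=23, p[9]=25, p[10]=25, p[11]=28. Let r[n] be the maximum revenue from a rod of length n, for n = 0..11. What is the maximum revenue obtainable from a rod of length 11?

44

   n    0    1    2    3    4    5    6    7    8    9   10   11
r[n]    0    4    8   12   16   20   24   28   32   36   40   44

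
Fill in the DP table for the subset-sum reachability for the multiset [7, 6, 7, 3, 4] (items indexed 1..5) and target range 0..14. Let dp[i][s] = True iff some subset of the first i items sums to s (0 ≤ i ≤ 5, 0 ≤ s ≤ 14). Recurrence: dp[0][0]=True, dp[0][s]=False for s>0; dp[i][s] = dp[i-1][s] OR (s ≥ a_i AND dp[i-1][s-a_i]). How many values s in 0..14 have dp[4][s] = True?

i\s   0   1   2   3   4   5   6   7   8   9  10  11  12  13  14
  0   T   F   F   F   F   F   F   F   F   F   F   F   F   F   F
  1   T   F   F   F   F   F   F   T   F   F   F   F   F   F   F
  2   T   F   F   F   F   F   T   T   F   F   F   F   F   T   F
  3   T   F   F   F   F   F   T   T   F   F   F   F   F   T   T
  4   T   F   F   T   F   F   T   T   F   T   T   F   F   T   T
  5   T   F   F   T   T   F   T   T   F   T   T   T   F   T   T

8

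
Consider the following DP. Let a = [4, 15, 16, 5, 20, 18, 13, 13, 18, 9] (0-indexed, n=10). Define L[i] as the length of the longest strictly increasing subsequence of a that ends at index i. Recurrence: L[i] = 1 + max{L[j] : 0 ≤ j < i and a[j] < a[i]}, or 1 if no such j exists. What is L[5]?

4

   i    0    1    2    3    4    5    6    7    8    9
a[i]    4   15   16    5   20   18   13   13   18    9
L[i]    1    2    3    2    4    4    3    3    4    3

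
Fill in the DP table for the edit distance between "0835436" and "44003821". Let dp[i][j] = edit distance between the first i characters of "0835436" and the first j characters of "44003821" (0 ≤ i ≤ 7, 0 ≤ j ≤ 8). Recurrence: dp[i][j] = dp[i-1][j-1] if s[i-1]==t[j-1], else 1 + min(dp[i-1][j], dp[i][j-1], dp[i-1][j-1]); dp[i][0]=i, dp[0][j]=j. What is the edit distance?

   ''  4  4  0  0  3  8  2  1
''  0  1  2  3  4  5  6  7  8
 0  1  1  2  2  3  4  5  6  7
 8  2  2  2  3  3  4  4  5  6
 3  3  3  3  3  4  3  4  5  6
 5  4  4  4  4  4  4  4  5  6
 4  5  4  4  5  5  5  5  5  6
 3  6  5  5  5  6  5  6  6  6
 6  7  6  6  6  6  6  6  7  7

7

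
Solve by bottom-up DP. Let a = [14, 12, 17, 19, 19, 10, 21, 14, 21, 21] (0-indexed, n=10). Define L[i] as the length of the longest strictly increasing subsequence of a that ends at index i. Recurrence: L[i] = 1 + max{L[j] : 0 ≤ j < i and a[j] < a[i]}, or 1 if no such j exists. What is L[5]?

   i    0    1    2    3    4    5    6    7    8    9
a[i]   14   12   17   19   19   10   21   14   21   21
L[i]    1    1    2    3    3    1    4    2    4    4

1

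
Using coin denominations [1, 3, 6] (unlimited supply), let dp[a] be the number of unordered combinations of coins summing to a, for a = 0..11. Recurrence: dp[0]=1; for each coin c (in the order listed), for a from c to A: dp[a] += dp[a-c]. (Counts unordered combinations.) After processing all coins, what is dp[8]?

after  coin     0     1     2     3     4     5     6     7     8     9    10    11
          1     1     1     1     1     1     1     1     1     1     1     1     1
          3     1     1     1     2     2     2     3     3     3     4     4     4
          6     1     1     1     2     2     2     4     4     4     6     6     6

4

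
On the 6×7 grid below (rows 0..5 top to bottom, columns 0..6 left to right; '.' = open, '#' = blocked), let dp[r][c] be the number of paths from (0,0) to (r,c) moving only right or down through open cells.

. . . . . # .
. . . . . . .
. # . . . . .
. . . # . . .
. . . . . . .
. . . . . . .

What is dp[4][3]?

6

r\c   0   1   2   3   4   5   6
  0   1   1   1   1   1   0   0
  1   1   2   3   4   5   5   5
  2   1   0   3   7  12  17  22
  3   1   1   4   0  12  29  51
  4   1   2   6   6  18  47  98
  5   1   3   9  15  33  80 178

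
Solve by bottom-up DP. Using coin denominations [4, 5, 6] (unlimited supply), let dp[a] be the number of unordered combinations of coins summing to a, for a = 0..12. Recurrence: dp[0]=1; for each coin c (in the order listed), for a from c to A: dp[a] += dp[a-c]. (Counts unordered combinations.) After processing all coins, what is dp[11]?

1

after  coin     0     1     2     3     4     5     6     7     8     9    10    11    12
          4     1     0     0     0     1     0     0     0     1     0     0     0     1
          5     1     0     0     0     1     1     0     0     1     1     1     0     1
          6     1     0     0     0     1     1     1     0     1     1     2     1     2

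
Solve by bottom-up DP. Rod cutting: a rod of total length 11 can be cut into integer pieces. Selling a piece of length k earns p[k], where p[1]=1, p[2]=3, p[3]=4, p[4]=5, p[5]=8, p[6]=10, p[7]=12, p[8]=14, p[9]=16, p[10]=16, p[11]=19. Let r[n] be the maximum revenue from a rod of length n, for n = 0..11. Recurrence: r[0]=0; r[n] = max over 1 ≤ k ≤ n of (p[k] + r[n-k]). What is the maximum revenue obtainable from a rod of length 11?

   n    0    1    2    3    4    5    6    7    8    9   10   11
r[n]    0    1    3    4    6    8   10   12   14   16   17   19

19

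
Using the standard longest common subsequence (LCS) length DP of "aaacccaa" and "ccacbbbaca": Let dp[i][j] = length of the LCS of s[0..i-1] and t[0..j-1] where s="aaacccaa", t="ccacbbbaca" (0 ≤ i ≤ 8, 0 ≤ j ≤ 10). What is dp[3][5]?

   ''  c  c  a  c  b  b  b  a  c  a
''  0  0  0  0  0  0  0  0  0  0  0
 a  0  0  0  1  1  1  1  1  1  1  1
 a  0  0  0  1  1  1  1  1  2  2  2
 a  0  0  0  1  1  1  1  1  2  2  3
 c  0  1  1  1  2  2  2  2  2  3  3
 c  0  1  2  2  2  2  2  2  2  3  3
 c  0  1  2  2  3  3  3  3  3  3  3
 a  0  1  2  3  3  3  3  3  4  4  4
 a  0  1  2  3  3  3  3  3  4  4  5

1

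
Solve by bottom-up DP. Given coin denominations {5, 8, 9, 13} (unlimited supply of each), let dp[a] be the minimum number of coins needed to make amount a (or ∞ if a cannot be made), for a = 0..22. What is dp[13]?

1

 a  0  1  2  3  4  5  6  7  8  9 10 11 12 13 14 15 16 17 18 19 20 21 22
dp  0  -  -  -  -  1  -  -  1  1  2  -  -  1  2  3  2  2  2  3  4  2  2
(- denotes ∞ / unreachable)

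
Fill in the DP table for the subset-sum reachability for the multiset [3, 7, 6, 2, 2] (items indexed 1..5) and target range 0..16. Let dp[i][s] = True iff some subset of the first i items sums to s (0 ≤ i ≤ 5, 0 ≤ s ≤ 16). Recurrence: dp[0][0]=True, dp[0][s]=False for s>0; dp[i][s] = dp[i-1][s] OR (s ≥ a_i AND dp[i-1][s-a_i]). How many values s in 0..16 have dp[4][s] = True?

14

i\s   0   1   2   3   4   5   6   7   8   9  10  11  12  13  14  15  16
  0   T   F   F   F   F   F   F   F   F   F   F   F   F   F   F   F   F
  1   T   F   F   T   F   F   F   F   F   F   F   F   F   F   F   F   F
  2   T   F   F   T   F   F   F   T   F   F   T   F   F   F   F   F   F
  3   T   F   F   T   F   F   T   T   F   T   T   F   F   T   F   F   T
  4   T   F   T   T   F   T   T   T   T   T   T   T   T   T   F   T   T
  5   T   F   T   T   T   T   T   T   T   T   T   T   T   T   T   T   T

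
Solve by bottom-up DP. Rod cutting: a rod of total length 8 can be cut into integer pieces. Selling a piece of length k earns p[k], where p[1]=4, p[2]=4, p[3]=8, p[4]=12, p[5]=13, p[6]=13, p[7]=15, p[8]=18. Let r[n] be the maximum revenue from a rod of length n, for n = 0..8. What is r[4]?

16

   n    0    1    2    3    4    5    6    7    8
r[n]    0    4    8   12   16   20   24   28   32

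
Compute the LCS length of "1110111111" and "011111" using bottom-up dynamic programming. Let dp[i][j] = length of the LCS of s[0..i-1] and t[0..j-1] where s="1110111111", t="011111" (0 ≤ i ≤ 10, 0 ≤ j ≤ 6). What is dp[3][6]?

3

   ''  0  1  1  1  1  1
''  0  0  0  0  0  0  0
 1  0  0  1  1  1  1  1
 1  0  0  1  2  2  2  2
 1  0  0  1  2  3  3  3
 0  0  1  1  2  3  3  3
 1  0  1  2  2  3  4  4
 1  0  1  2  3  3  4  5
 1  0  1  2  3  4  4  5
 1  0  1  2  3  4  5  5
 1  0  1  2  3  4  5  6
 1  0  1  2  3  4  5  6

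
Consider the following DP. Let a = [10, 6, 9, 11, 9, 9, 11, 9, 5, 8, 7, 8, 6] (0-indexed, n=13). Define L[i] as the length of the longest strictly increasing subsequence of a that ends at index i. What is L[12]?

2

   i    0    1    2    3    4    5    6    7    8    9   10   11   12
a[i]   10    6    9   11    9    9   11    9    5    8    7    8    6
L[i]    1    1    2    3    2    2    3    2    1    2    2    3    2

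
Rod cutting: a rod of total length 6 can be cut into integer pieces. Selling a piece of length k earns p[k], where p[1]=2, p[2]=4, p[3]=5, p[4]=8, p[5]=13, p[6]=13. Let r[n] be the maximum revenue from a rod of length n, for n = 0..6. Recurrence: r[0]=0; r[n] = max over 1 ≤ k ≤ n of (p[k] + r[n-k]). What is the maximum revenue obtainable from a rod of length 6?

   n    0    1    2    3    4    5    6
r[n]    0    2    4    6    8   13   15

15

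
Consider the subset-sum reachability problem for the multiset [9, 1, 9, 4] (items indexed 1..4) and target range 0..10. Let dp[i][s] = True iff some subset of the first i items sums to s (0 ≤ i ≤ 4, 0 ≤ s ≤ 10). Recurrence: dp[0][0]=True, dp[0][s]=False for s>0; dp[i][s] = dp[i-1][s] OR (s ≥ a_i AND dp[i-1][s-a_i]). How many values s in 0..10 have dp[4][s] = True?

6

i\s   0   1   2   3   4   5   6   7   8   9  10
  0   T   F   F   F   F   F   F   F   F   F   F
  1   T   F   F   F   F   F   F   F   F   T   F
  2   T   T   F   F   F   F   F   F   F   T   T
  3   T   T   F   F   F   F   F   F   F   T   T
  4   T   T   F   F   T   T   F   F   F   T   T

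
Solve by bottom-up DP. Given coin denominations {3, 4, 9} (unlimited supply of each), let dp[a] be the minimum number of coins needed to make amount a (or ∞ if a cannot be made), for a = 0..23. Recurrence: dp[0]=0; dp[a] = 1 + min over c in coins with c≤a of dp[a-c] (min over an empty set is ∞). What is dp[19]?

4

 a  0  1  2  3  4  5  6  7  8  9 10 11 12 13 14 15 16 17 18 19 20 21 22 23
dp  0  -  -  1  1  -  2  2  2  1  3  3  2  2  4  3  3  3  2  4  4  3  3  5
(- denotes ∞ / unreachable)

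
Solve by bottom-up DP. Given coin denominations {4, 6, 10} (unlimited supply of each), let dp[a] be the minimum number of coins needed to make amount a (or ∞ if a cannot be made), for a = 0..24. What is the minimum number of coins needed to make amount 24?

3

 a  0  1  2  3  4  5  6  7  8  9 10 11 12 13 14 15 16 17 18 19 20 21 22 23 24
dp  0  -  -  -  1  -  1  -  2  -  1  -  2  -  2  -  2  -  3  -  2  -  3  -  3
(- denotes ∞ / unreachable)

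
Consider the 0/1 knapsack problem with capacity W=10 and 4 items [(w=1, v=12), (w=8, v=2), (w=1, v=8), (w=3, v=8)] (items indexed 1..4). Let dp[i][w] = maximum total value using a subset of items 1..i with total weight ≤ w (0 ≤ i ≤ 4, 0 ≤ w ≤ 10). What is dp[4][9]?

28

i\w   0   1   2   3   4   5   6   7   8   9  10
  0   0   0   0   0   0   0   0   0   0   0   0
  1   0  12  12  12  12  12  12  12  12  12  12
  2   0  12  12  12  12  12  12  12  12  14  14
  3   0  12  20  20  20  20  20  20  20  20  22
  4   0  12  20  20  20  28  28  28  28  28  28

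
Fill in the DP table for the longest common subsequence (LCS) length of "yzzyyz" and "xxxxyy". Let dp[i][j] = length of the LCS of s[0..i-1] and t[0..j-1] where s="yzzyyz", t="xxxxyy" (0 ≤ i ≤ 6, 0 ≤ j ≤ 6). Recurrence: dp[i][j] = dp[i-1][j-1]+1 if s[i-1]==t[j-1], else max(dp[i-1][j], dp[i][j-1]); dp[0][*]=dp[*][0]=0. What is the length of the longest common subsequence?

2

   ''  x  x  x  x  y  y
''  0  0  0  0  0  0  0
 y  0  0  0  0  0  1  1
 z  0  0  0  0  0  1  1
 z  0  0  0  0  0  1  1
 y  0  0  0  0  0  1  2
 y  0  0  0  0  0  1  2
 z  0  0  0  0  0  1  2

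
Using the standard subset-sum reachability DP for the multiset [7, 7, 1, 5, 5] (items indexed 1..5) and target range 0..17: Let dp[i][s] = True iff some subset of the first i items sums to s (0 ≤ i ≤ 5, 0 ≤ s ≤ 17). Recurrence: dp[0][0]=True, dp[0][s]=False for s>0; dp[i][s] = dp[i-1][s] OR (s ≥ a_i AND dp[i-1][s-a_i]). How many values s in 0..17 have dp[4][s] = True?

10

i\s   0   1   2   3   4   5   6   7   8   9  10  11  12  13  14  15  16  17
  0   T   F   F   F   F   F   F   F   F   F   F   F   F   F   F   F   F   F
  1   T   F   F   F   F   F   F   T   F   F   F   F   F   F   F   F   F   F
  2   T   F   F   F   F   F   F   T   F   F   F   F   F   F   T   F   F   F
  3   T   T   F   F   F   F   F   T   T   F   F   F   F   F   T   T   F   F
  4   T   T   F   F   F   T   T   T   T   F   F   F   T   T   T   T   F   F
  5   T   T   F   F   F   T   T   T   T   F   T   T   T   T   T   T   F   T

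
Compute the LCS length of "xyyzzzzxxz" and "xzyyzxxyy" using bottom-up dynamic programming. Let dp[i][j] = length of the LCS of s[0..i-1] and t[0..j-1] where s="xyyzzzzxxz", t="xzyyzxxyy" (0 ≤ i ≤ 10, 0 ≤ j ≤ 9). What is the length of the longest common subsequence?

6

   ''  x  z  y  y  z  x  x  y  y
''  0  0  0  0  0  0  0  0  0  0
 x  0  1  1  1  1  1  1  1  1  1
 y  0  1  1  2  2  2  2  2  2  2
 y  0  1  1  2  3  3  3  3  3  3
 z  0  1  2  2  3  4  4  4  4  4
 z  0  1  2  2  3  4  4  4  4  4
 z  0  1  2  2  3  4  4  4  4  4
 z  0  1  2  2  3  4  4  4  4  4
 x  0  1  2  2  3  4  5  5  5  5
 x  0  1  2  2  3  4  5  6  6  6
 z  0  1  2  2  3  4  5  6  6  6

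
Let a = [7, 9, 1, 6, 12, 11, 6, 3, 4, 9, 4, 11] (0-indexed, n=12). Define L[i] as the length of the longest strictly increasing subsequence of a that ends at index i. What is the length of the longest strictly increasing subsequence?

   i    0    1    2    3    4    5    6    7    8    9   10   11
a[i]    7    9    1    6   12   11    6    3    4    9    4   11
L[i]    1    2    1    2    3    3    2    2    3    4    3    5

5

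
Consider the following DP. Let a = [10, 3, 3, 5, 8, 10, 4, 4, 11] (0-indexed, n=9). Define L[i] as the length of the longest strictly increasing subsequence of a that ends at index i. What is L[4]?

3

   i    0    1    2    3    4    5    6    7    8
a[i]   10    3    3    5    8   10    4    4   11
L[i]    1    1    1    2    3    4    2    2    5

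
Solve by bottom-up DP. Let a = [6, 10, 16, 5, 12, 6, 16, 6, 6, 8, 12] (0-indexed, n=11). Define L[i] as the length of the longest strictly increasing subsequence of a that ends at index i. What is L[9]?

   i    0    1    2    3    4    5    6    7    8    9   10
a[i]    6   10   16    5   12    6   16    6    6    8   12
L[i]    1    2    3    1    3    2    4    2    2    3    4

3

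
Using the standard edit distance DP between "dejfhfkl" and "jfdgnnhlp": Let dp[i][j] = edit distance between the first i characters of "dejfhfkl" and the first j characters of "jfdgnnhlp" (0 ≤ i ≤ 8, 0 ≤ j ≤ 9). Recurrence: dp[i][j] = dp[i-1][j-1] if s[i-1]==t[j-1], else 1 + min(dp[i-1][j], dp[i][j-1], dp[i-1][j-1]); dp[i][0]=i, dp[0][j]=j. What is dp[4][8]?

7

   ''  j  f  d  g  n  n  h  l  p
''  0  1  2  3  4  5  6  7  8  9
 d  1  1  2  2  3  4  5  6  7  8
 e  2  2  2  3  3  4  5  6  7  8
 j  3  2  3  3  4  4  5  6  7  8
 f  4  3  2  3  4  5  5  6  7  8
 h  5  4  3  3  4  5  6  5  6  7
 f  6  5  4  4  4  5  6  6  6  7
 k  7  6  5  5  5  5  6  7  7  7
 l  8  7  6  6  6  6  6  7  7  8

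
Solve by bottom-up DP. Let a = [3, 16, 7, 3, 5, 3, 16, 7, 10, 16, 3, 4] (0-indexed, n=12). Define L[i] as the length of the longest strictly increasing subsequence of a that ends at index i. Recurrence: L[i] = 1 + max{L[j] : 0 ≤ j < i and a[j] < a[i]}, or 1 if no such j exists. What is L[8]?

4

   i    0    1    2    3    4    5    6    7    8    9   10   11
a[i]    3   16    7    3    5    3   16    7   10   16    3    4
L[i]    1    2    2    1    2    1    3    3    4    5    1    2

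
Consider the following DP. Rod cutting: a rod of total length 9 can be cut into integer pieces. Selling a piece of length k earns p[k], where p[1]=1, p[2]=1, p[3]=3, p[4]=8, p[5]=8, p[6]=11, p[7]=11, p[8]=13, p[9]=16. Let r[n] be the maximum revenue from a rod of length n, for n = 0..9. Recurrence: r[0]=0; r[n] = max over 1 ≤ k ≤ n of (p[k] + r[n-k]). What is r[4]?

   n    0    1    2    3    4    5    6    7    8    9
r[n]    0    1    2    3    8    9   11   12   16   17

8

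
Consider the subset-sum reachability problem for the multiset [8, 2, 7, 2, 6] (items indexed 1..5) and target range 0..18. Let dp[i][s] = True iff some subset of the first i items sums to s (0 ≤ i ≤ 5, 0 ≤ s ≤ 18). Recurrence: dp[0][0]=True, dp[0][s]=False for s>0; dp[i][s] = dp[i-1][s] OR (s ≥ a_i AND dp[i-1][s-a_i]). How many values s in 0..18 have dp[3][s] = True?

8

i\s   0   1   2   3   4   5   6   7   8   9  10  11  12  13  14  15  16  17  18
  0   T   F   F   F   F   F   F   F   F   F   F   F   F   F   F   F   F   F   F
  1   T   F   F   F   F   F   F   F   T   F   F   F   F   F   F   F   F   F   F
  2   T   F   T   F   F   F   F   F   T   F   T   F   F   F   F   F   F   F   F
  3   T   F   T   F   F   F   F   T   T   T   T   F   F   F   F   T   F   T   F
  4   T   F   T   F   T   F   F   T   T   T   T   T   T   F   F   T   F   T   F
  5   T   F   T   F   T   F   T   T   T   T   T   T   T   T   T   T   T   T   T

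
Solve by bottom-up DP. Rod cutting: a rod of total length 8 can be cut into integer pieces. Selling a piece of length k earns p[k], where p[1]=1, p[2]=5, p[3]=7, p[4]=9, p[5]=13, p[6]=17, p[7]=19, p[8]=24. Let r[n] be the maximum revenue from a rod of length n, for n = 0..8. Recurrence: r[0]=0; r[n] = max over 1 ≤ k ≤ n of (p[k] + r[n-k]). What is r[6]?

   n    0    1    2    3    4    5    6    7    8
r[n]    0    1    5    7   10   13   17   19   24

17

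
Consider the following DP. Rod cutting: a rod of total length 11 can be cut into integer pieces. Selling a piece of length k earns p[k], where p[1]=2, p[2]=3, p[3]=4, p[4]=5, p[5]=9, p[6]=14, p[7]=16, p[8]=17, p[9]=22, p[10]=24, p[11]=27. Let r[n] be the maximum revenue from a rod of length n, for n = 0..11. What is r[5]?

   n    0    1    2    3    4    5    6    7    8    9   10   11
r[n]    0    2    4    6    8   10   14   16   18   22   24   27

10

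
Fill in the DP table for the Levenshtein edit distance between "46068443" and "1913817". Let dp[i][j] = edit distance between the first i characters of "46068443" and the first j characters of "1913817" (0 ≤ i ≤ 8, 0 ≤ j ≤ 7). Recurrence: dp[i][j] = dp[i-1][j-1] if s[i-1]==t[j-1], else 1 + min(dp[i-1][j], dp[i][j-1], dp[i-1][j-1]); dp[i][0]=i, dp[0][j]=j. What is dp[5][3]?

5

   ''  1  9  1  3  8  1  7
''  0  1  2  3  4  5  6  7
 4  1  1  2  3  4  5  6  7
 6  2  2  2  3  4  5  6  7
 0  3  3  3  3  4  5  6  7
 6  4  4  4  4  4  5  6  7
 8  5  5  5  5  5  4  5  6
 4  6  6  6  6  6  5  5  6
 4  7  7  7  7  7  6  6  6
 3  8  8  8  8  7  7  7  7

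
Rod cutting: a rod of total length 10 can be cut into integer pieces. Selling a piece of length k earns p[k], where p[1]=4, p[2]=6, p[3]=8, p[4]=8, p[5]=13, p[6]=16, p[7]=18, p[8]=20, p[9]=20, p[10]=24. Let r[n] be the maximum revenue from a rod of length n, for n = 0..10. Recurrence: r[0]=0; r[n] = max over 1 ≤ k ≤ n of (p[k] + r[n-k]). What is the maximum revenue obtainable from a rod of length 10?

40

   n    0    1    2    3    4    5    6    7    8    9   10
r[n]    0    4    8   12   16   20   24   28   32   36   40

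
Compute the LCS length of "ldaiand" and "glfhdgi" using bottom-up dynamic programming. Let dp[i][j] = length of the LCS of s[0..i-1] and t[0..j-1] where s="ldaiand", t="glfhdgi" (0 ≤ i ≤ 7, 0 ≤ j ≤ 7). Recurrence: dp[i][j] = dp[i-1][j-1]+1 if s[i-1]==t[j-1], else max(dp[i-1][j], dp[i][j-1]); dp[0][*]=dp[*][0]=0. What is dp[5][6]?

   ''  g  l  f  h  d  g  i
''  0  0  0  0  0  0  0  0
 l  0  0  1  1  1  1  1  1
 d  0  0  1  1  1  2  2  2
 a  0  0  1  1  1  2  2  2
 i  0  0  1  1  1  2  2  3
 a  0  0  1  1  1  2  2  3
 n  0  0  1  1  1  2  2  3
 d  0  0  1  1  1  2  2  3

2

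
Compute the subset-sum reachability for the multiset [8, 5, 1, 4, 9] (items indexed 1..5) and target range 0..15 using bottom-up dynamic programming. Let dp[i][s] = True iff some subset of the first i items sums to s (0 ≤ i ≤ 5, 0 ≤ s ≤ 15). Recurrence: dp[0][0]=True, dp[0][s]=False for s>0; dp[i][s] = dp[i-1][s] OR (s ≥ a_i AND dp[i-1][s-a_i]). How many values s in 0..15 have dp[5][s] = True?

i\s   0   1   2   3   4   5   6   7   8   9  10  11  12  13  14  15
  0   T   F   F   F   F   F   F   F   F   F   F   F   F   F   F   F
  1   T   F   F   F   F   F   F   F   T   F   F   F   F   F   F   F
  2   T   F   F   F   F   T   F   F   T   F   F   F   F   T   F   F
  3   T   T   F   F   F   T   T   F   T   T   F   F   F   T   T   F
  4   T   T   F   F   T   T   T   F   T   T   T   F   T   T   T   F
  5   T   T   F   F   T   T   T   F   T   T   T   F   T   T   T   T

12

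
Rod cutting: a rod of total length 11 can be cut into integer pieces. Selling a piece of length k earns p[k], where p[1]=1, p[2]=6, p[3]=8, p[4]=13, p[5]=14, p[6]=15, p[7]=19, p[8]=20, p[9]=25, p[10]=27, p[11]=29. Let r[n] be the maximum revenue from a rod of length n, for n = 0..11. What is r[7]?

   n    0    1    2    3    4    5    6    7    8    9   10   11
r[n]    0    1    6    8   13   14   19   21   26   27   32   34

21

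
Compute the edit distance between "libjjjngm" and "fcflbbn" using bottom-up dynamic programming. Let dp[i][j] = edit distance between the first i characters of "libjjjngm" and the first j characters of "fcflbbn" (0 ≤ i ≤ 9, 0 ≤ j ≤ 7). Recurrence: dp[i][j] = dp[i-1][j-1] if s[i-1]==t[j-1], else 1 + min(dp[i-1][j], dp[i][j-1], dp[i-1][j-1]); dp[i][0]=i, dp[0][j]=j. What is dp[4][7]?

5

   ''  f  c  f  l  b  b  n
''  0  1  2  3  4  5  6  7
 l  1  1  2  3  3  4  5  6
 i  2  2  2  3  4  4  5  6
 b  3  3  3  3  4  4  4  5
 j  4  4  4  4  4  5  5  5
 j  5  5  5  5  5  5  6  6
 j  6  6  6  6  6  6  6  7
 n  7  7  7  7  7  7  7  6
 g  8  8  8  8  8  8  8  7
 m  9  9  9  9  9  9  9  8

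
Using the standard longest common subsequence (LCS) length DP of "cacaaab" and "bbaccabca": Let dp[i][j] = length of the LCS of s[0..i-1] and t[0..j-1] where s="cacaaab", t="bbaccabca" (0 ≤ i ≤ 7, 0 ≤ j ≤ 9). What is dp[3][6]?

   ''  b  b  a  c  c  a  b  c  a
''  0  0  0  0  0  0  0  0  0  0
 c  0  0  0  0  1  1  1  1  1  1
 a  0  0  0  1  1  1  2  2  2  2
 c  0  0  0  1  2  2  2  2  3  3
 a  0  0  0  1  2  2  3  3  3  4
 a  0  0  0  1  2  2  3  3  3  4
 a  0  0  0  1  2  2  3  3  3  4
 b  0  1  1  1  2  2  3  4  4  4

2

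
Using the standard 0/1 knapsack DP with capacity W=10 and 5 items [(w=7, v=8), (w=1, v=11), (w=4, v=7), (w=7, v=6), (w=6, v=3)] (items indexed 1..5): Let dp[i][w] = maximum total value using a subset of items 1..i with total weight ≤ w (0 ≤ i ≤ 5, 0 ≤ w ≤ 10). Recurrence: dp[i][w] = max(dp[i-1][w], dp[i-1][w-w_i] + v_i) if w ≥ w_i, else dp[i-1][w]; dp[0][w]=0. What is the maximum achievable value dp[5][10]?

19

i\w   0   1   2   3   4   5   6   7   8   9  10
  0   0   0   0   0   0   0   0   0   0   0   0
  1   0   0   0   0   0   0   0   8   8   8   8
  2   0  11  11  11  11  11  11  11  19  19  19
  3   0  11  11  11  11  18  18  18  19  19  19
  4   0  11  11  11  11  18  18  18  19  19  19
  5   0  11  11  11  11  18  18  18  19  19  19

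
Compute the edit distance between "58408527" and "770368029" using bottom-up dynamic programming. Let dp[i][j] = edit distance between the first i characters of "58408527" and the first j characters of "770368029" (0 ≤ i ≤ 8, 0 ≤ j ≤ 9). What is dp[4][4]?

   ''  7  7  0  3  6  8  0  2  9
''  0  1  2  3  4  5  6  7  8  9
 5  1  1  2  3  4  5  6  7  8  9
 8  2  2  2  3  4  5  5  6  7  8
 4  3  3  3  3  4  5  6  6  7  8
 0  4  4  4  3  4  5  6  6  7  8
 8  5  5  5  4  4  5  5  6  7  8
 5  6  6  6  5  5  5  6  6  7  8
 2  7  7  7  6  6  6  6  7  6  7
 7  8  7  7  7  7  7  7  7  7  7

4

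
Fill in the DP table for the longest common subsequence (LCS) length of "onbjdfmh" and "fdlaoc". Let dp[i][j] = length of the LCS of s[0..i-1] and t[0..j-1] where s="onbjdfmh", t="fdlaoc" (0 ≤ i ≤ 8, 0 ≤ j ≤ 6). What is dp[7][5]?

   ''  f  d  l  a  o  c
''  0  0  0  0  0  0  0
 o  0  0  0  0  0  1  1
 n  0  0  0  0  0  1  1
 b  0  0  0  0  0  1  1
 j  0  0  0  0  0  1  1
 d  0  0  1  1  1  1  1
 f  0  1  1  1  1  1  1
 m  0  1  1  1  1  1  1
 h  0  1  1  1  1  1  1

1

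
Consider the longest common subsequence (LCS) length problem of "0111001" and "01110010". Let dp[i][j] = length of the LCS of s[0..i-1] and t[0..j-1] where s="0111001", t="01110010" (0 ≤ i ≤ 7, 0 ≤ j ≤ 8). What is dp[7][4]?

4

   ''  0  1  1  1  0  0  1  0
''  0  0  0  0  0  0  0  0  0
 0  0  1  1  1  1  1  1  1  1
 1  0  1  2  2  2  2  2  2  2
 1  0  1  2  3  3  3  3  3  3
 1  0  1  2  3  4  4  4  4  4
 0  0  1  2  3  4  5  5  5  5
 0  0  1  2  3  4  5  6  6  6
 1  0  1  2  3  4  5  6  7  7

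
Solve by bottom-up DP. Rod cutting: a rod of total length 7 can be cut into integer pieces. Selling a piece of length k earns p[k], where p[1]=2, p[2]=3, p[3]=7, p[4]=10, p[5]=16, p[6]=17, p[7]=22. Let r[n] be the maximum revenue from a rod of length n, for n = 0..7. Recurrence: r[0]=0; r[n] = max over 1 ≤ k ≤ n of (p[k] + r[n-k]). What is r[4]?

   n    0    1    2    3    4    5    6    7
r[n]    0    2    4    7   10   16   18   22

10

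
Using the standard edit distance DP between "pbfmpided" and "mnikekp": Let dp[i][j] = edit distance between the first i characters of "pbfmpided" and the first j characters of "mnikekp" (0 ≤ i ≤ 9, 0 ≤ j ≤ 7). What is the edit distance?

7

   ''  m  n  i  k  e  k  p
''  0  1  2  3  4  5  6  7
 p  1  1  2  3  4  5  6  6
 b  2  2  2  3  4  5  6  7
 f  3  3  3  3  4  5  6  7
 m  4  3  4  4  4  5  6  7
 p  5  4  4  5  5  5  6  6
 i  6  5  5  4  5  6  6  7
 d  7  6  6  5  5  6  7  7
 e  8  7  7  6  6  5  6  7
 d  9  8  8  7  7  6  6  7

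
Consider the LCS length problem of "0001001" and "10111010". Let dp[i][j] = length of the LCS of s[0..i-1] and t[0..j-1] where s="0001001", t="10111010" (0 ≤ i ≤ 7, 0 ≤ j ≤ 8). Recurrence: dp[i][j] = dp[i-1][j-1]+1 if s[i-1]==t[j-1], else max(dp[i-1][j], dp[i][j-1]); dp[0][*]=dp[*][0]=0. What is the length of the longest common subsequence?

4

   ''  1  0  1  1  1  0  1  0
''  0  0  0  0  0  0  0  0  0
 0  0  0  1  1  1  1  1  1  1
 0  0  0  1  1  1  1  2  2  2
 0  0  0  1  1  1  1  2  2  3
 1  0  1  1  2  2  2  2  3  3
 0  0  1  2  2  2  2  3  3  4
 0  0  1  2  2  2  2  3  3  4
 1  0  1  2  3  3  3  3  4  4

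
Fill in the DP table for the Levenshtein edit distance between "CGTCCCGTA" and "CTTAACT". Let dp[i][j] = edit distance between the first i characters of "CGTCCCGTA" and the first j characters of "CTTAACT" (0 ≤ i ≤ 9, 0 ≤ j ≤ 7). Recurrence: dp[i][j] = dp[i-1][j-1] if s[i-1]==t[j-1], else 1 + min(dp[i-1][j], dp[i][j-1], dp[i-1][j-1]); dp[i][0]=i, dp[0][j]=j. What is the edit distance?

5

   ''  C  T  T  A  A  C  T
''  0  1  2  3  4  5  6  7
 C  1  0  1  2  3  4  5  6
 G  2  1  1  2  3  4  5  6
 T  3  2  1  1  2  3  4  5
 C  4  3  2  2  2  3  3  4
 C  5  4  3  3  3  3  3  4
 C  6  5  4  4  4  4  3  4
 G  7  6  5  5  5  5  4  4
 T  8  7  6  5  6  6  5  4
 A  9  8  7  6  5  6  6  5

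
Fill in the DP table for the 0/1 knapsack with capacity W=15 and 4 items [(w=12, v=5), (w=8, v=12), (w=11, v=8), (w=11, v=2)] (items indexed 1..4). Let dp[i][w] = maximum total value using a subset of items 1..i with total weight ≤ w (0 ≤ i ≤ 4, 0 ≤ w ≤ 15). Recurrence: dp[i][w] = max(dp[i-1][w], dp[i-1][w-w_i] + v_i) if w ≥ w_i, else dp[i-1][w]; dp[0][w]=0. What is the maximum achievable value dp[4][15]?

i\w   0   1   2   3   4   5   6   7   8   9  10  11  12  13  14  15
  0   0   0   0   0   0   0   0   0   0   0   0   0   0   0   0   0
  1   0   0   0   0   0   0   0   0   0   0   0   0   5   5   5   5
  2   0   0   0   0   0   0   0   0  12  12  12  12  12  12  12  12
  3   0   0   0   0   0   0   0   0  12  12  12  12  12  12  12  12
  4   0   0   0   0   0   0   0   0  12  12  12  12  12  12  12  12

12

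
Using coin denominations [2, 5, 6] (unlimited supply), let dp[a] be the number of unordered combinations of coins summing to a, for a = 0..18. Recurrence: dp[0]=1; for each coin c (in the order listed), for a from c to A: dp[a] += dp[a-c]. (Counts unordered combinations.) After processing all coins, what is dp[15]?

after  coin     0     1     2     3     4     5     6     7     8     9    10    11    12    13    14    15    16    17    18
          2     1     0     1     0     1     0     1     0     1     0     1     0     1     0     1     0     1     0     1
          5     1     0     1     0     1     1     1     1     1     1     2     1     2     1     2     2     2     2     2
          6     1     0     1     0     1     1     2     1     2     1     3     2     4     2     4     3     5     4     6

3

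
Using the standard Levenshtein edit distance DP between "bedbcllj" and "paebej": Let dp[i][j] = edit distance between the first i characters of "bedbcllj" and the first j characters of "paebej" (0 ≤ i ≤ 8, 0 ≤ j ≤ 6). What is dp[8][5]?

   ''  p  a  e  b  e  j
''  0  1  2  3  4  5  6
 b  1  1  2  3  3  4  5
 e  2  2  2  2  3  3  4
 d  3  3  3  3  3  4  4
 b  4  4  4  4  3  4  5
 c  5  5  5  5  4  4  5
 l  6  6  6  6  5  5  5
 l  7  7  7  7  6  6  6
 j  8  8  8  8  7  7  6

7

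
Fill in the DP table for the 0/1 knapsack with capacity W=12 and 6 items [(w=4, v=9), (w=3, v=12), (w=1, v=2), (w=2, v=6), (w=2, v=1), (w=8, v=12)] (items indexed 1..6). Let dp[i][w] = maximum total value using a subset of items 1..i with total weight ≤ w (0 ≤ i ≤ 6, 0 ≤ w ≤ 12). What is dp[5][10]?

29

i\w   0   1   2   3   4   5   6   7   8   9  10  11  12
  0   0   0   0   0   0   0   0   0   0   0   0   0   0
  1   0   0   0   0   9   9   9   9   9   9   9   9   9
  2   0   0   0  12  12  12  12  21  21  21  21  21  21
  3   0   2   2  12  14  14  14  21  23  23  23  23  23
  4   0   2   6  12  14  18  20  21  23  27  29  29  29
  5   0   2   6  12  14  18  20  21  23  27  29  29  30
  6   0   2   6  12  14  18  20  21  23  27  29  29  30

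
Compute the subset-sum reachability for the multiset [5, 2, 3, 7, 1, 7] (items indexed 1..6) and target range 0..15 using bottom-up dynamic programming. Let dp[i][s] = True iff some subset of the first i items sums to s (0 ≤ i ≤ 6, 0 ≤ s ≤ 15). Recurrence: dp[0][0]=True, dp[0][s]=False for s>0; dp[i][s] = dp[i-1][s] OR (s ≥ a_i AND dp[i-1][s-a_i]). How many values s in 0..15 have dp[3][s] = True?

i\s   0   1   2   3   4   5   6   7   8   9  10  11  12  13  14  15
  0   T   F   F   F   F   F   F   F   F   F   F   F   F   F   F   F
  1   T   F   F   F   F   T   F   F   F   F   F   F   F   F   F   F
  2   T   F   T   F   F   T   F   T   F   F   F   F   F   F   F   F
  3   T   F   T   T   F   T   F   T   T   F   T   F   F   F   F   F
  4   T   F   T   T   F   T   F   T   T   T   T   F   T   F   T   T
  5   T   T   T   T   T   T   T   T   T   T   T   T   T   T   T   T
  6   T   T   T   T   T   T   T   T   T   T   T   T   T   T   T   T

7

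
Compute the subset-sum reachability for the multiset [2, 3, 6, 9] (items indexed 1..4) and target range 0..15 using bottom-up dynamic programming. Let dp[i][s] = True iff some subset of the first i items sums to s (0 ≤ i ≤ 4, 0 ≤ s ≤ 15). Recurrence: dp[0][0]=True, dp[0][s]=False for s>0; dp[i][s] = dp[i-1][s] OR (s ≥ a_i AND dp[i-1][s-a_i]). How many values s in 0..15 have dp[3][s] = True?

i\s   0   1   2   3   4   5   6   7   8   9  10  11  12  13  14  15
  0   T   F   F   F   F   F   F   F   F   F   F   F   F   F   F   F
  1   T   F   T   F   F   F   F   F   F   F   F   F   F   F   F   F
  2   T   F   T   T   F   T   F   F   F   F   F   F   F   F   F   F
  3   T   F   T   T   F   T   T   F   T   T   F   T   F   F   F   F
  4   T   F   T   T   F   T   T   F   T   T   F   T   T   F   T   T

8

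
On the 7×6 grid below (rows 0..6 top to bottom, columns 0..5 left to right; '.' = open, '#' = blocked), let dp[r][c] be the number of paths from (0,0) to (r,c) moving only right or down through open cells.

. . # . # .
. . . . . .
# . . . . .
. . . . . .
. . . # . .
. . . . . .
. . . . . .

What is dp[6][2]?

r\c   0   1   2   3   4   5
  0   1   1   0   0   0   0
  1   1   2   2   2   2   2
  2   0   2   4   6   8  10
  3   0   2   6  12  20  30
  4   0   2   8   0  20  50
  5   0   2  10  10  30  80
  6   0   2  12  22  52 132

12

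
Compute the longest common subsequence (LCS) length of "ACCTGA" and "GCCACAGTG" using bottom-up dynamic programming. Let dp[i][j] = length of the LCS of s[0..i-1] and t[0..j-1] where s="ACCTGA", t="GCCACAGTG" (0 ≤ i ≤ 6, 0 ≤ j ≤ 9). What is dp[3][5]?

   ''  G  C  C  A  C  A  G  T  G
''  0  0  0  0  0  0  0  0  0  0
 A  0  0  0  0  1  1  1  1  1  1
 C  0  0  1  1  1  2  2  2  2  2
 C  0  0  1  2  2  2  2  2  2  2
 T  0  0  1  2  2  2  2  2  3  3
 G  0  1  1  2  2  2  2  3  3  4
 A  0  1  1  2  3  3  3  3  3  4

2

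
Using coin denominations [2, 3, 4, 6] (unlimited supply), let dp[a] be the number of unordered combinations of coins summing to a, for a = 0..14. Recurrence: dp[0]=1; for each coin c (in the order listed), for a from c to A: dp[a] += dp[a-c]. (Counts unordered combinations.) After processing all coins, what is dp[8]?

after  coin     0     1     2     3     4     5     6     7     8     9    10    11    12    13    14
          2     1     0     1     0     1     0     1     0     1     0     1     0     1     0     1
          3     1     0     1     1     1     1     2     1     2     2     2     2     3     2     3
          4     1     0     1     1     2     1     3     2     4     3     5     4     7     5     8
          6     1     0     1     1     2     1     4     2     5     4     7     5    11     7    13

5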